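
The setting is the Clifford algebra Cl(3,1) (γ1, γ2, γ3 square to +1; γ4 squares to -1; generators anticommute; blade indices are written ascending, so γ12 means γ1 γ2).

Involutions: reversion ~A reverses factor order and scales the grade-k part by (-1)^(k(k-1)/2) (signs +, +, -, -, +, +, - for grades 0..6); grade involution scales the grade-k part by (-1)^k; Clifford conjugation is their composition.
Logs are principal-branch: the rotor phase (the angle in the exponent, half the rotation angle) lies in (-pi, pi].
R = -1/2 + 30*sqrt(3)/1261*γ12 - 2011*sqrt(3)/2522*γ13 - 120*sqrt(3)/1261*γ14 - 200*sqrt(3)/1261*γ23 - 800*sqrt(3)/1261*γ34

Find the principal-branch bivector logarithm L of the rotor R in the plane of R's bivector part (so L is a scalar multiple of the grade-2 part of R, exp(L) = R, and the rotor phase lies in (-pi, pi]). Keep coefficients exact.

The scalar part of R is -1/2, so the principal-branch rotor phase is pinned; divide the bivector part by its sine to get the unit plane — L is the phase times that plane.
Concretely: cos(phase) = -1/2 gives phase = ±2*pi/3, and since phase/sin(phase) is even the sign is immaterial: L = (phase/sin(phase)) * <R>_2 = (4*sqrt(3)*pi/9) * <R>_2.
Answer: 40*pi/1261*γ12 - 4022*pi/3783*γ13 - 160*pi/1261*γ14 - 800*pi/3783*γ23 - 3200*pi/3783*γ34


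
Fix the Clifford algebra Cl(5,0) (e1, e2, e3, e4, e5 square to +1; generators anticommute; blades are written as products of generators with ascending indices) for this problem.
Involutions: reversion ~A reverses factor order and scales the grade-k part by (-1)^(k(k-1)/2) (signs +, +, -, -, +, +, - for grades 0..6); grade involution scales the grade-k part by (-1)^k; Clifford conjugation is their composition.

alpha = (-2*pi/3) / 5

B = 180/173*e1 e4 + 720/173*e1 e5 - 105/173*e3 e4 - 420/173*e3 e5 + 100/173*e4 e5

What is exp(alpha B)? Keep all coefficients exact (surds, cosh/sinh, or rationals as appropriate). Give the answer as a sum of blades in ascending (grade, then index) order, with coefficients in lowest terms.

B^2 term by term: the squares give (180/173)^2*(e1 e4)^2 + (720/173)^2*(e1 e5)^2 + (-105/173)^2*(e3 e4)^2 + (-420/173)^2*(e3 e5)^2 + (100/173)^2*(e4 e5)^2 = 32400/29929*(-1) + 518400/29929*(-1) + 11025/29929*(-1) + 176400/29929*(-1) + 10000/29929*(-1) = -25 (each basis 2-blade squares to minus the product of its generators' squares); cross terms between blades sharing an index anticommute and cancel; the commuting (index-disjoint) pairs give grade-4 terms 2*c*c'*(blade product), which cancel blade by blade — e1 e3 e4 e5: 151200/29929 - 151200/29929 = 0 — confirming B is simple. So B^2 = -25.
B^2 = -25 — B^2 < 0, so the exponential closes trigonometrically: l = 5, alpha*l = -2*pi/3, so exp(alpha B) = cos(-2*pi/3) + (sin(-2*pi/3)/5)*B = -1/2 + (-sqrt(3)/10)*B.
Answer: -1/2 - 18*sqrt(3)/173*e1 e4 - 72*sqrt(3)/173*e1 e5 + 21*sqrt(3)/346*e3 e4 + 42*sqrt(3)/173*e3 e5 - 10*sqrt(3)/173*e4 e5


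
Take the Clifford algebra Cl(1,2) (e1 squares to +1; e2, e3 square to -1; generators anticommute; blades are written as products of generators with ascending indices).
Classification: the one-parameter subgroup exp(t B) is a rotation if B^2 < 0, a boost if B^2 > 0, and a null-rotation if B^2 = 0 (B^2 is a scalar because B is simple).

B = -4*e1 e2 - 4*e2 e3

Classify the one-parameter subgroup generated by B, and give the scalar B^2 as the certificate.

B^2 term by term: the squares give (-4)^2*(e1 e2)^2 + (-4)^2*(e2 e3)^2 = 16*(+1) + 16*(-1) = 0 (each basis 2-blade squares to minus the product of its generators' squares); cross terms between blades sharing an index anticommute and cancel. So B^2 = 0.
Answer: null-rotation, certificate B^2 = 0. The class reads off the invariant scalar 0 directly.


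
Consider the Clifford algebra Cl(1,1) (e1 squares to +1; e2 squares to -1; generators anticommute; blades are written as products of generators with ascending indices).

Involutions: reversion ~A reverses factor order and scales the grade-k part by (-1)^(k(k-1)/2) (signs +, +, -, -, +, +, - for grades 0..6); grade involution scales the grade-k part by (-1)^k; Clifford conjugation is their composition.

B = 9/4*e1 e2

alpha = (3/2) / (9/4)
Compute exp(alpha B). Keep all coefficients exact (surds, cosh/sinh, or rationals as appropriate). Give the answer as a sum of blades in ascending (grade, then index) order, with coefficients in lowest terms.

B^2 = (9/4)^2*(e1 e2)^2 = 81/16*(+1) = 81/16 (a basis 2-blade squares to minus the product of its generators' squares).
B^2 = 81/16 — since the square is positive, the closed form is hyperbolic: l = 9/4, alpha*l = 3/2, so exp(alpha B) = cosh(3/2) + (sinh(3/2)/(9/4))*B = cosh(3/2) + (4*sinh(3/2)/9)*B.
Answer: cosh(3/2) + sinh(3/2)*e1 e2


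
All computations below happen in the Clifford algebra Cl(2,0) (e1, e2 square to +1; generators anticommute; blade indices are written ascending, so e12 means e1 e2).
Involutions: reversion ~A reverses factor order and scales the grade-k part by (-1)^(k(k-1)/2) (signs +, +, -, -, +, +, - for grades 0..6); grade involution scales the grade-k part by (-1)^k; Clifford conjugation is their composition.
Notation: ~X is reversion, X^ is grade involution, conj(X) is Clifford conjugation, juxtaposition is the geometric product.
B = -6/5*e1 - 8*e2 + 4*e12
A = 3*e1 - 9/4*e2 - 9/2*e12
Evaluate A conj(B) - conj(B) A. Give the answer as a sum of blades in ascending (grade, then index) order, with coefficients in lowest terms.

first term: -162/5 - 45*e1 - 33/5*e2 + 267/10*e12
second term: -162/5 + 45*e1 + 33/5*e2 - 267/10*e12
Answer: -90*e1 - 66/5*e2 + 267/5*e12


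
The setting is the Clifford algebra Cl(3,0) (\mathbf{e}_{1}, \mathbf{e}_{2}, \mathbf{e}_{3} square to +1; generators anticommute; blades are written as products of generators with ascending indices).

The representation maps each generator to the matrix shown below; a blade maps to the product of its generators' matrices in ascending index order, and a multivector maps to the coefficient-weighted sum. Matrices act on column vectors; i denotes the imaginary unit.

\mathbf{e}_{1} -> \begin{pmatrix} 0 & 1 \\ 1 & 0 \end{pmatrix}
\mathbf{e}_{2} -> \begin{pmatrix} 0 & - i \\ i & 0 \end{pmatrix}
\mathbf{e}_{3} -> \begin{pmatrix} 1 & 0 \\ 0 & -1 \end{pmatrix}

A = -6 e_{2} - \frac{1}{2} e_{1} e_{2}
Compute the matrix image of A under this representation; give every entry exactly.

Bivector images (products of the table entries): rho(e_{1} e_{2}) = rho(\mathbf{e}_{1})rho(\mathbf{e}_{2}) = \begin{pmatrix} i & 0 \\ 0 & - i \end{pmatrix}.
M = (-6)*rho(e_{2}) + (-\frac{1}{2})*rho(e_{1} e_{2}), summed entrywise:
Answer: \begin{pmatrix} - \frac{i}{2} & 6 i \\ - 6 i & \frac{i}{2} \end{pmatrix}


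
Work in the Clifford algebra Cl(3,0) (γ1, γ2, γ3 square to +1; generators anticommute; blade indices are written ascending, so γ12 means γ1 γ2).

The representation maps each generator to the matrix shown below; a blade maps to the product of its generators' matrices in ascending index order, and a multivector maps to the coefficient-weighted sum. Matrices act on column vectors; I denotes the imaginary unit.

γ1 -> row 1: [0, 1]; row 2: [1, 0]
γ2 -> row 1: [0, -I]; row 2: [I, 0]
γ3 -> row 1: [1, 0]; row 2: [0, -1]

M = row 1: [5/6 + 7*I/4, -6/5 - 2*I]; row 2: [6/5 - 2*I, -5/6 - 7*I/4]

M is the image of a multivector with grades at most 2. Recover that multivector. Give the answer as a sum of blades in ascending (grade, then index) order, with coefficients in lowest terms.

Method: 1, rho(γ1), rho(γ2), rho(γ3) form a trace-orthogonal basis of the 2x2 complex matrices (tr(X Y) = 2 if X = Y, else 0), so M = m0*1 + m1*rho(γ1) + m2*rho(γ2) + m3*rho(γ3) with m0 = tr(M)/2 = 0, m1 = tr(M rho(γ1))/2 = -2*I, m2 = tr(M rho(γ2))/2 = -6*I/5, m3 = tr(M rho(γ3))/2 = 5/6 + 7*I/4.
Multiplying table entries, the bivector images are rho(γ12) = I*rho(γ3), rho(γ13) = -I*rho(γ2), rho(γ23) = I*rho(γ1); with real blade coefficients the real parts of m0..m3 are the coefficients of 1, γ1, γ2, γ3 and the imaginary parts give the bivectors (γ23: Im m1, γ13: -Im m2, γ12: Im m3).
Answer: 5/6*γ3 + 7/4*γ12 + 6/5*γ13 - 2*γ23


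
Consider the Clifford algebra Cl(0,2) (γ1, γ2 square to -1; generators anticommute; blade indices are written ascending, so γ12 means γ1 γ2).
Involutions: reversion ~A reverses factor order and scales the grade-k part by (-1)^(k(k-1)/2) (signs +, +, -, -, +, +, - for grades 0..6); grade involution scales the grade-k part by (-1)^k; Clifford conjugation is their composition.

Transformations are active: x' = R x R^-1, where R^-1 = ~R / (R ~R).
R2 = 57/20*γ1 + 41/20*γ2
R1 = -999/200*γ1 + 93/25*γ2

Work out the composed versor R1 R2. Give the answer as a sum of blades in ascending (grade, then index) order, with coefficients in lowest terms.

Distribute over the terms of R1 (each basis-blade product reordered to ascending indices, repeated generators contracted through their squares):
(-999/200*γ1) R2 = 56943/4000 - 40959/4000*γ12
(93/25*γ2) R2 = -3813/500 - 5301/500*γ12
Summing the partial products and collecting blades:
Answer: 26439/4000 - 83367/4000*γ12


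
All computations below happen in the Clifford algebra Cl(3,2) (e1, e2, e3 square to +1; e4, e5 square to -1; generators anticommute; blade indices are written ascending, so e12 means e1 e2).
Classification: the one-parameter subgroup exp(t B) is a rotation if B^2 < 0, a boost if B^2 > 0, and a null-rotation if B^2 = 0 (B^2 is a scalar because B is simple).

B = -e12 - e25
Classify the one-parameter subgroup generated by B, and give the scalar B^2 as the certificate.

B^2 term by term: the squares give (-1)^2*(e12)^2 + (-1)^2*(e25)^2 = 1*(-1) + 1*(+1) = 0 (each basis 2-blade squares to minus the product of its generators' squares); cross terms between blades sharing an index anticommute and cancel. So B^2 = 0.
Answer: null-rotation, certificate B^2 = 0. The scalar 0 is the complete invariant here: its sign names the subgroup type.


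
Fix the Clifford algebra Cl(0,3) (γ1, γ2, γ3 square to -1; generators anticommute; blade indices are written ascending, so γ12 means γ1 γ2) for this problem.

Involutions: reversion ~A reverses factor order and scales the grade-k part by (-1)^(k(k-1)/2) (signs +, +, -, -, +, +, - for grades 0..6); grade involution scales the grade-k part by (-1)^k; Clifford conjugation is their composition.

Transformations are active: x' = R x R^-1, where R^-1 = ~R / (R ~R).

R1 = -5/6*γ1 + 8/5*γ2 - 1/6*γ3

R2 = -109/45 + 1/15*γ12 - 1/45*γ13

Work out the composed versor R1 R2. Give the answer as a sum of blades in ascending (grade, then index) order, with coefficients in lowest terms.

Distribute over the terms of R1 (each basis-blade product reordered to ascending indices, repeated generators contracted through their squares):
(-5/6*γ1) R2 = 109/54*γ1 + 1/18*γ2 - 1/54*γ3
(8/5*γ2) R2 = 8/75*γ1 - 872/225*γ2 + 8/225*γ123
(-1/6*γ3) R2 = 1/270*γ1 + 109/270*γ3 - 1/90*γ123
Summing the partial products and collecting blades:
Answer: 479/225*γ1 - 191/50*γ2 + 52/135*γ3 + 11/450*γ123


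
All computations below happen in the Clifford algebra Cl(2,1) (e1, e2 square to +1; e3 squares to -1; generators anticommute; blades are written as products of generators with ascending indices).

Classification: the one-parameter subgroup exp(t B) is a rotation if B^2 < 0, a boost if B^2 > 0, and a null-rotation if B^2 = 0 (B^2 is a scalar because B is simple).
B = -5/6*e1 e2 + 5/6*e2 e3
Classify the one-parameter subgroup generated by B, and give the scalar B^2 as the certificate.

B^2 term by term: the squares give (-5/6)^2*(e1 e2)^2 + (5/6)^2*(e2 e3)^2 = 25/36*(-1) + 25/36*(+1) = 0 (each basis 2-blade squares to minus the product of its generators' squares); cross terms between blades sharing an index anticommute and cancel. So B^2 = 0.
Answer: null-rotation, certificate B^2 = 0. The invariant at work: B^2 = 0 is unchanged by conjugation, hence its sign classifies the subgroup whatever basis B is written in.


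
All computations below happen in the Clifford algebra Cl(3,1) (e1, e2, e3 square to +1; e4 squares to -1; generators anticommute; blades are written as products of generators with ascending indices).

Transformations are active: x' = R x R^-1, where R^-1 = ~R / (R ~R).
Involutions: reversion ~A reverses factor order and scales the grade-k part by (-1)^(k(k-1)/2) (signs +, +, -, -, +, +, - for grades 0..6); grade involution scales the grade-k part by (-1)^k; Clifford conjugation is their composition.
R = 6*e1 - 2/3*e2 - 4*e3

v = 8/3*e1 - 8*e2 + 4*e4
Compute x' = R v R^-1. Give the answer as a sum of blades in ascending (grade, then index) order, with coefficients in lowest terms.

~R = 6*e1 - 2/3*e2 - 4*e3, and R ~R = 472/9, so R^-1 = ~R / (472/9).
R v = 64/3 - 416/9*e1 e2 + 32/3*e1 e3 + 24*e1 e4 - 32*e2 e3 - 8/3*e2 e4 - 16*e3 e4
Answer: 392/177*e1 + 440/59*e2 - 192/59*e3 - 4*e4


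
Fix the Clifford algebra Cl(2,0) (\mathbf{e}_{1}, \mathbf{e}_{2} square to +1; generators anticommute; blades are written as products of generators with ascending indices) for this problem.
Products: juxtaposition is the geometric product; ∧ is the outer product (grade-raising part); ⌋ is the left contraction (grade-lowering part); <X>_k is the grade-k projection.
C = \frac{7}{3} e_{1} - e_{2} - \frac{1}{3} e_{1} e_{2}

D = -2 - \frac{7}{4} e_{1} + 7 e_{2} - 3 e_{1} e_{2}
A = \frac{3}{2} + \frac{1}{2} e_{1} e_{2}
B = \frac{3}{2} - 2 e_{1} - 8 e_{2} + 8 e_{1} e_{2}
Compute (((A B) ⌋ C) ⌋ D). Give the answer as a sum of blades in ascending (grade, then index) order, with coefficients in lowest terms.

step 1: -\frac{7}{4} - 7 e_{1} - 11 e_{2} + \frac{51}{4} e_{1} e_{2}
step 2: -\frac{13}{12} - \frac{31}{4} e_{1} + \frac{49}{12} e_{2} + \frac{7}{12} e_{1} e_{2}
step 3: \frac{737}{16} + \frac{679}{48} e_{1} + \frac{47}{3} e_{2} + \frac{13}{4} e_{1} e_{2}
Answer: \frac{737}{16} + \frac{679}{48} e_{1} + \frac{47}{3} e_{2} + \frac{13}{4} e_{1} e_{2}


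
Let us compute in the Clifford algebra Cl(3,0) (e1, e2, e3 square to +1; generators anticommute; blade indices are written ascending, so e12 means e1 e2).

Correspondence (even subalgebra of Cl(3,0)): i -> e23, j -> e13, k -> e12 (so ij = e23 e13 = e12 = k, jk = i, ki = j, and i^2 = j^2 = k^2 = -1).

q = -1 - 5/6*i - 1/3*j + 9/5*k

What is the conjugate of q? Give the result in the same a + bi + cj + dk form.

In blades: q = -1 + 9/5*e12 - 1/3*e13 - 5/6*e23.
Quaternion conjugation is reversion on the even subalgebra: the scalar is fixed and every grade-2 blade flips sign, giving -1 - 9/5*e12 + 1/3*e13 + 5/6*e23; translating back:
Answer: -1 + 5/6*i + 1/3*j - 9/5*k


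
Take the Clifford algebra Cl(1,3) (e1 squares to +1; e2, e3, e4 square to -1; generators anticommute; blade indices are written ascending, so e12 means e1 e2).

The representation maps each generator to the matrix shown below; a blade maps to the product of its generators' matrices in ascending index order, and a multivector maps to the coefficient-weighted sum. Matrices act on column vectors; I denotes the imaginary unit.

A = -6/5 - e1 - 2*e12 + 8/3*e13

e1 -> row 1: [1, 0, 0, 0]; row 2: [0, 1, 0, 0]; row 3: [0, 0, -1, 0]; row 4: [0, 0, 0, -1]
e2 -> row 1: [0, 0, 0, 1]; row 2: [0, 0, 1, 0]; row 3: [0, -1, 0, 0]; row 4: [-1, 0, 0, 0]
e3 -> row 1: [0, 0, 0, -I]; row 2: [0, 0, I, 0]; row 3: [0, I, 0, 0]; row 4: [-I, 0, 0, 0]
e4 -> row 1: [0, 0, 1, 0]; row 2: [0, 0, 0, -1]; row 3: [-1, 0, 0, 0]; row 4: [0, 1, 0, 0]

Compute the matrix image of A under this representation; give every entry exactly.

Bivector images (products of the table entries): rho(e12) = rho(e1)rho(e2) = row 1: [0, 0, 0, 1]; row 2: [0, 0, 1, 0]; row 3: [0, 1, 0, 0]; row 4: [1, 0, 0, 0]; rho(e13) = rho(e1)rho(e3) = row 1: [0, 0, 0, -I]; row 2: [0, 0, I, 0]; row 3: [0, -I, 0, 0]; row 4: [I, 0, 0, 0].
M = (-6/5)*1 + (-1)*rho(e1) + (-2)*rho(e12) + (8/3)*rho(e13), summed entrywise (1 is the identity matrix):
Answer: row 1: [-11/5, 0, 0, -2 - 8*I/3]; row 2: [0, -11/5, -2 + 8*I/3, 0]; row 3: [0, -2 - 8*I/3, -1/5, 0]; row 4: [-2 + 8*I/3, 0, 0, -1/5]


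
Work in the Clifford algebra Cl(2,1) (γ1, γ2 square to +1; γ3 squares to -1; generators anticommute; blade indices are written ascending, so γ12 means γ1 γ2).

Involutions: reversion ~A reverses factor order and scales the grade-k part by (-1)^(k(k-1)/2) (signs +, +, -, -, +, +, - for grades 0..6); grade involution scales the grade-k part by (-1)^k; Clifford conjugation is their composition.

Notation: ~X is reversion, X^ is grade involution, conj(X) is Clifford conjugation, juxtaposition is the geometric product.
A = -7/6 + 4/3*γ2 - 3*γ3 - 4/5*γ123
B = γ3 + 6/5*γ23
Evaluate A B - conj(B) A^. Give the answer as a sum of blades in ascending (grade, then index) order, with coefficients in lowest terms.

first term: 3 - 24/25*γ1 - 18/5*γ2 + 13/30*γ3 + 4/5*γ12 - 1/15*γ23
second term: 3 - 24/25*γ1 + 18/5*γ2 - 13/30*γ3 + 4/5*γ12 + 1/15*γ23
Answer: -36/5*γ2 + 13/15*γ3 - 2/15*γ23


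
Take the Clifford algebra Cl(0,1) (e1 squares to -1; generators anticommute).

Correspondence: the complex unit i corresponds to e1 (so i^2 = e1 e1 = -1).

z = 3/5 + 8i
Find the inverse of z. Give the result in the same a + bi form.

In blades: z = 3/5 + 8*e1.
With qbar = 3/5 - 8*e1 (scalar fixed, mapped units negated), z qbar = 1609/25 (the sum of squared coefficients), so z^-1 = qbar / (1609/25) = 15/1609 - 200/1609*e1; translating back:
Answer: 15/1609 - 200/1609*i


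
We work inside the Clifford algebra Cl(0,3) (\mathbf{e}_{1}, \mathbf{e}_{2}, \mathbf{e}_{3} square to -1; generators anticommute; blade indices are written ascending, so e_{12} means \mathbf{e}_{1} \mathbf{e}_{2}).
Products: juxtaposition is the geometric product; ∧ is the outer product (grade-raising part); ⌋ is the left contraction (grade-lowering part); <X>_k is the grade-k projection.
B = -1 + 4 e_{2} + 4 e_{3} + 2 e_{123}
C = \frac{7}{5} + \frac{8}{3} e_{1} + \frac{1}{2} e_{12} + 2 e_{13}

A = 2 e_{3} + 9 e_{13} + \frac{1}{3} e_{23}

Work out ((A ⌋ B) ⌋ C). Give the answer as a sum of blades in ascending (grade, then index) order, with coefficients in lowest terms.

step 1: -8 - \frac{2}{3} e_{1} + 18 e_{2} - 4 e_{12}
step 2: -\frac{334}{45} - \frac{37}{3} e_{1} + \frac{1}{3} e_{2} + \frac{4}{3} e_{3} - 4 e_{12} - 16 e_{13}
Answer: -\frac{334}{45} - \frac{37}{3} e_{1} + \frac{1}{3} e_{2} + \frac{4}{3} e_{3} - 4 e_{12} - 16 e_{13}


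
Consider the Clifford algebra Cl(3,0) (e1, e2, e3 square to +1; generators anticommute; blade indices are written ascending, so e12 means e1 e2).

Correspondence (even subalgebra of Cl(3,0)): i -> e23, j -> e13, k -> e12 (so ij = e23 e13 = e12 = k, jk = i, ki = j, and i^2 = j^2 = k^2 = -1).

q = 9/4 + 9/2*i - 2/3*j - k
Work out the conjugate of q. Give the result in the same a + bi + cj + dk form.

In blades: q = 9/4 - e12 - 2/3*e13 + 9/2*e23.
Quaternion conjugation is reversion on the even subalgebra: the scalar is fixed and every grade-2 blade flips sign, giving 9/4 + e12 + 2/3*e13 - 9/2*e23; translating back:
Answer: 9/4 - 9/2*i + 2/3*j + k


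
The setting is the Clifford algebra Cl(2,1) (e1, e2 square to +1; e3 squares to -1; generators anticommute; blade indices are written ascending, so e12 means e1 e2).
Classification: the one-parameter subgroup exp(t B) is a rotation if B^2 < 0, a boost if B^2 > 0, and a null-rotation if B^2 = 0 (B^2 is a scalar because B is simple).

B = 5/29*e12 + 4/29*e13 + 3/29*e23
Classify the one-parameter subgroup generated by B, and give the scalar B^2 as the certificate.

B^2 term by term: the squares give (5/29)^2*(e12)^2 + (4/29)^2*(e13)^2 + (3/29)^2*(e23)^2 = 25/841*(-1) + 16/841*(+1) + 9/841*(+1) = 0 (each basis 2-blade squares to minus the product of its generators' squares); cross terms between blades sharing an index anticommute and cancel. So B^2 = 0.
Answer: null-rotation, certificate B^2 = 0. Note: conjugating B changes its blade decomposition but never the scalar B^2 = 0, whose sign settles the classification.


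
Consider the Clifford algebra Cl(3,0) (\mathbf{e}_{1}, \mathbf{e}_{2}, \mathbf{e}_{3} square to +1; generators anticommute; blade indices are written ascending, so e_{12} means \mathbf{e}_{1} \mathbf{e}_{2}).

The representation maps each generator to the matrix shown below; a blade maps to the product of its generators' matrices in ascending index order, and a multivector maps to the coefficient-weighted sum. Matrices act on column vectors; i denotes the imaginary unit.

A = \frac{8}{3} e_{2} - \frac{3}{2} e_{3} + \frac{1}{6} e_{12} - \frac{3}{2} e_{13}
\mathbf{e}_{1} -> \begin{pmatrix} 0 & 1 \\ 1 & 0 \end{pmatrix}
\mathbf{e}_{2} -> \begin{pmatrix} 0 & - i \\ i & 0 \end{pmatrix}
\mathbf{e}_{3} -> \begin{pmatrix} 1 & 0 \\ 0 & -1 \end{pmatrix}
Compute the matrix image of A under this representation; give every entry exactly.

Bivector images (products of the table entries): rho(e_{12}) = rho(\mathbf{e}_{1})rho(\mathbf{e}_{2}) = \begin{pmatrix} i & 0 \\ 0 & - i \end{pmatrix}; rho(e_{13}) = rho(\mathbf{e}_{1})rho(\mathbf{e}_{3}) = \begin{pmatrix} 0 & -1 \\ 1 & 0 \end{pmatrix}.
M = (\frac{8}{3})*rho(e_{2}) + (-\frac{3}{2})*rho(e_{3}) + (\frac{1}{6})*rho(e_{12}) + (-\frac{3}{2})*rho(e_{13}), summed entrywise:
Answer: \begin{pmatrix} - \frac{3}{2} + \frac{i}{6} & \frac{3}{2} - \frac{8 i}{3} \\ - \frac{3}{2} + \frac{8 i}{3} & \frac{3}{2} - \frac{i}{6} \end{pmatrix}


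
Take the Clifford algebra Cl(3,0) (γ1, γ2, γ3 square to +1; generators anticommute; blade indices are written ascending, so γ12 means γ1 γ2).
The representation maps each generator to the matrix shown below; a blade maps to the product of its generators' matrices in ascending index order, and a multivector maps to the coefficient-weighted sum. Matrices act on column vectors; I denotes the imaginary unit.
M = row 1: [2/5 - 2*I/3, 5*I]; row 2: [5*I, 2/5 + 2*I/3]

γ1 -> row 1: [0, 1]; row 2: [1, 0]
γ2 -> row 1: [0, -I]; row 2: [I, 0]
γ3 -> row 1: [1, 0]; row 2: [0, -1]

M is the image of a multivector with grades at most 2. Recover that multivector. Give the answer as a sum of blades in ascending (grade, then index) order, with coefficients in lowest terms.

Method: 1, rho(γ1), rho(γ2), rho(γ3) form a trace-orthogonal basis of the 2x2 complex matrices (tr(X Y) = 2 if X = Y, else 0), so M = m0*1 + m1*rho(γ1) + m2*rho(γ2) + m3*rho(γ3) with m0 = tr(M)/2 = 2/5, m1 = tr(M rho(γ1))/2 = 5*I, m2 = tr(M rho(γ2))/2 = 0, m3 = tr(M rho(γ3))/2 = -2*I/3.
Multiplying table entries, the bivector images are rho(γ12) = I*rho(γ3), rho(γ13) = -I*rho(γ2), rho(γ23) = I*rho(γ1); with real blade coefficients the real parts of m0..m3 are the coefficients of 1, γ1, γ2, γ3 and the imaginary parts give the bivectors (γ23: Im m1, γ13: -Im m2, γ12: Im m3).
Answer: 2/5 - 2/3*γ12 + 5*γ23


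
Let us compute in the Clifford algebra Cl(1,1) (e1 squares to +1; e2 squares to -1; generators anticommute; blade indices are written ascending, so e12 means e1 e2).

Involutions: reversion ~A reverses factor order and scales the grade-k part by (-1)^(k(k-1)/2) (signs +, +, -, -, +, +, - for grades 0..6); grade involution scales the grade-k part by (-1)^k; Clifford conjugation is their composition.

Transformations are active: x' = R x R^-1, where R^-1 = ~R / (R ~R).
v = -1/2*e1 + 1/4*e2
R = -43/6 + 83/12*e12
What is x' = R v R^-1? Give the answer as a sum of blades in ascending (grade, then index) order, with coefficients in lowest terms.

~R = -43/6 - 83/12*e12, and R ~R = 169/48, so R^-1 = ~R / (169/48).
R v = 89/48*e1 + 5/3*e2
Answer: -7147/1014*e1 - 14267/2028*e2


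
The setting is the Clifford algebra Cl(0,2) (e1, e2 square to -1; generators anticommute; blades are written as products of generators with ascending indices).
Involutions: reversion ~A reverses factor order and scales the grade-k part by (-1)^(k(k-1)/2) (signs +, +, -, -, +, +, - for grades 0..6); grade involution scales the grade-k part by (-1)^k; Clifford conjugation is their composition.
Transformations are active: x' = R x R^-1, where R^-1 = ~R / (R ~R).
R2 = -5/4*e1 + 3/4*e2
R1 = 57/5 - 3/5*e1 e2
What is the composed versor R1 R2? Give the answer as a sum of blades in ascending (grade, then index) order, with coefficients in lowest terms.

Distribute over the terms of R1 (each basis-blade product reordered to ascending indices, repeated generators contracted through their squares):
(57/5) R2 = -57/4*e1 + 171/20*e2
(-3/5*e1 e2) R2 = 9/20*e1 + 3/4*e2
Summing the partial products and collecting blades:
Answer: -69/5*e1 + 93/10*e2


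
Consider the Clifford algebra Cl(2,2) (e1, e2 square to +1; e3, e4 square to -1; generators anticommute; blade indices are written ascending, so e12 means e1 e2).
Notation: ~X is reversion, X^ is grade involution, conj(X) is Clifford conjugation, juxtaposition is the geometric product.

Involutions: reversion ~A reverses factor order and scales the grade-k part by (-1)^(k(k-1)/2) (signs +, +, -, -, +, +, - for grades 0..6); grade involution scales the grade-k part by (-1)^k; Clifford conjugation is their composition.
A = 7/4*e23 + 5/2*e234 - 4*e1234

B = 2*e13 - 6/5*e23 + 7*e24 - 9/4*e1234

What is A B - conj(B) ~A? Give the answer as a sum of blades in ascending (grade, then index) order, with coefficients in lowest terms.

first term: 69/10 - 45/8*e1 - 35/2*e3 - 3*e4 - 7/2*e12 + 28*e13 + 69/80*e14 + 8*e24 - 49/4*e34 - 5*e124
second term: 69/10 - 45/8*e1 - 35/2*e3 - 3*e4 + 7/2*e12 - 28*e13 - 69/80*e14 - 8*e24 + 49/4*e34 + 5*e124
Answer: -7*e12 + 56*e13 + 69/40*e14 + 16*e24 - 49/2*e34 - 10*e124


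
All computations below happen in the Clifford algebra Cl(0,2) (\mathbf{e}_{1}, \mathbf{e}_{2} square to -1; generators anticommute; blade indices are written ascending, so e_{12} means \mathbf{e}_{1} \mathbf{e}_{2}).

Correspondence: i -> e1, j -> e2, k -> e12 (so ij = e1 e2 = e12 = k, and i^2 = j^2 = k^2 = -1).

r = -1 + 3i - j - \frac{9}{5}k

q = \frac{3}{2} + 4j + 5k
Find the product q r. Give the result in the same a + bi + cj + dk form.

In blades: q = \frac{3}{2} + 4 e_{2} + 5 e_{12}, r = -1 + 3 e_{1} - e_{2} - \frac{9}{5} e_{12}.
Distribute q over r term by term (generator squares from the signature, products reordered to ascending indices): (\frac{3}{2})*r = -\frac{3}{2} + \frac{9}{2} e_{1} - \frac{3}{2} e_{2} - \frac{27}{10} e_{12}; (4 e_{2})*r = 4 - \frac{36}{5} e_{1} - 4 e_{2} - 12 e_{12}; (5 e_{12})*r = 9 + 5 e_{1} + 15 e_{2} - 5 e_{12}.
Sum: \frac{23}{2} + \frac{23}{10} e_{1} + \frac{19}{2} e_{2} - \frac{197}{10} e_{12}; translating back through the correspondence:
Answer: \frac{23}{2} + \frac{23}{10}i + \frac{19}{2}j - \frac{197}{10}k


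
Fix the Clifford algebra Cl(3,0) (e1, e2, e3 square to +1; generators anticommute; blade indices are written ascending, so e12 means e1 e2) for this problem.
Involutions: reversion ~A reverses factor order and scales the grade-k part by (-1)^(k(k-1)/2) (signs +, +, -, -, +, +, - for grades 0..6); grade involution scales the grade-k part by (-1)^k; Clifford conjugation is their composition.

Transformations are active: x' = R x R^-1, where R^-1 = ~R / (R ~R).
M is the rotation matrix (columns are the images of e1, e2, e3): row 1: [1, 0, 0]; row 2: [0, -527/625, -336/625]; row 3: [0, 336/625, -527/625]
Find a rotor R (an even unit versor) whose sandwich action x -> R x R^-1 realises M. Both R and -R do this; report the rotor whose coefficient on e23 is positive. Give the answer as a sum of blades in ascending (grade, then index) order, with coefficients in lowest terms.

Method: write R = a + b12*e12 + b13*e13 + b23*e23 with a^2 + b12^2 + b13^2 + b23^2 = 1 (so R^-1 = ~R). Expanding the columns R e_j ~R gives tr M = 4a^2 - 1 and, from the antisymmetric part, M21 - M12 = -4a*b12, M13 - M31 = 4a*b13, M32 - M23 = -4a*b23.
Here tr M = -429/625, so a^2 = (1 + tr M)/4 = 49/625 and a = ±7/25. Taking a = 7/25: M21 - M12 = 0, M13 - M31 = 0, M32 - M23 = 672/625, giving b12 = 0, b13 = 0, b23 = -24/25, i.e. R = 7/25 - 24/25*e23.
Its e23 coefficient is negative, so report the other preimage -R.
Answer: -7/25 + 24/25*e23. Sheet selection: the two-to-one cover makes ±R indistinguishable at the matrix level (trace -429/625), so uniqueness comes from the required sign on e23.


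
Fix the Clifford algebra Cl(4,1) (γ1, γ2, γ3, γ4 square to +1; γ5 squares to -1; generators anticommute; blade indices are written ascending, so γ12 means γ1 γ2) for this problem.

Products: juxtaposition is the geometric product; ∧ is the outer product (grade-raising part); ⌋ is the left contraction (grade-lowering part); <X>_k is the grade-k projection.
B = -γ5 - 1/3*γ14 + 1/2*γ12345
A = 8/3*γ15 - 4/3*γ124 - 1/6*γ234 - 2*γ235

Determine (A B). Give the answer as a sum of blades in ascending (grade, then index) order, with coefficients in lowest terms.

step 1: 8/3*γ1 + 4/9*γ2 - γ14 - 1/12*γ15 - 2*γ23 - 2/3*γ35 - 8/9*γ45 - 1/18*γ123 - 4/3*γ234 + 4/3*γ1245 + 1/6*γ2345 + 2/3*γ12345
Answer: 8/3*γ1 + 4/9*γ2 - γ14 - 1/12*γ15 - 2*γ23 - 2/3*γ35 - 8/9*γ45 - 1/18*γ123 - 4/3*γ234 + 4/3*γ1245 + 1/6*γ2345 + 2/3*γ12345


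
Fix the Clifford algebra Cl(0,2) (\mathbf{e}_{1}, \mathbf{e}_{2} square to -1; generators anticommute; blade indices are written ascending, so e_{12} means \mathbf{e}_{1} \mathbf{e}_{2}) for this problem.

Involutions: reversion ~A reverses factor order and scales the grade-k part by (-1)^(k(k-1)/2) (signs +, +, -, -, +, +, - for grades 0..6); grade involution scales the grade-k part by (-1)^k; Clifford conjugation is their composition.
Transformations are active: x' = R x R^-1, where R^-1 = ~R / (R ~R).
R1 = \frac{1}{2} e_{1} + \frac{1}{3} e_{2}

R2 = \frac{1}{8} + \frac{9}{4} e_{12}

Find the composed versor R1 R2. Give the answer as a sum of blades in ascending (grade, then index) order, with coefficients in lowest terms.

Distribute over the terms of R1 (each basis-blade product reordered to ascending indices, repeated generators contracted through their squares):
(\frac{1}{2} e_{1}) R2 = \frac{1}{16} e_{1} - \frac{9}{8} e_{2}
(\frac{1}{3} e_{2}) R2 = \frac{3}{4} e_{1} + \frac{1}{24} e_{2}
Summing the partial products and collecting blades:
Answer: \frac{13}{16} e_{1} - \frac{13}{12} e_{2}


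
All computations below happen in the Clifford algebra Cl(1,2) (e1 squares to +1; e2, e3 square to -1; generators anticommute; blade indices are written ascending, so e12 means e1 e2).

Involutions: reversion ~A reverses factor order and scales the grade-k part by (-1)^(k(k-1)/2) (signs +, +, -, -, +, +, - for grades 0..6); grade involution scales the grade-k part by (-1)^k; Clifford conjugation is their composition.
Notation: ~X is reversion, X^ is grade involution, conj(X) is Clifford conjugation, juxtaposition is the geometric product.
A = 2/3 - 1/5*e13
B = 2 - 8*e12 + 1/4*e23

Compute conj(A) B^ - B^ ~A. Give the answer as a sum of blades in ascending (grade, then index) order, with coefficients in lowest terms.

first term: 4/3 - 317/60*e12 + 2/5*e13 - 43/30*e23
second term: 4/3 - 323/60*e12 + 2/5*e13 + 53/30*e23
Answer: 1/10*e12 - 16/5*e23


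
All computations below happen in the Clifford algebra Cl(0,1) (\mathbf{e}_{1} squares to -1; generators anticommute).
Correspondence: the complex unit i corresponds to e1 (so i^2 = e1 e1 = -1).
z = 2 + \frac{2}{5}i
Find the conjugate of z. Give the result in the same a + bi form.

In blades: z = 2 + \frac{2}{5} e_{1}.
Conjugation here is Clifford conjugation: the scalar is fixed and the grade-1 and grade-2 blades all flip sign, giving 2 - \frac{2}{5} e_{1}; translating back:
Answer: 2 - \frac{2}{5}i


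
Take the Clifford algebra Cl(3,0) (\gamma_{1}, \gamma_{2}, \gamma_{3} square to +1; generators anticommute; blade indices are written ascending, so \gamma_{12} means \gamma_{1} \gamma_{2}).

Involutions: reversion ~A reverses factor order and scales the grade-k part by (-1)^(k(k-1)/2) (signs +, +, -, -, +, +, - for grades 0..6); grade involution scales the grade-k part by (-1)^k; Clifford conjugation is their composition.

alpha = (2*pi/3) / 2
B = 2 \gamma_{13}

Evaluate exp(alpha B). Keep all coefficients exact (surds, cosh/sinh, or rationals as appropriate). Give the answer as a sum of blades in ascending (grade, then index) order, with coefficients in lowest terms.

B^2 = (2)^2*(\gamma_{13})^2 = 4*(-1) = -4 (a basis 2-blade squares to minus the product of its generators' squares).
B^2 = -4 — since the square is negative, the closed form is circular: l = 2, alpha*l = \frac{2 \pi}{3}, so exp(alpha B) = cos(\frac{2 \pi}{3}) + (sin(\frac{2 \pi}{3})/2)*B = - \frac{1}{2} + (\frac{\sqrt{3}}{4})*B.
Answer: - \frac{1}{2} + \frac{\sqrt{3}}{2} \gamma_{13}


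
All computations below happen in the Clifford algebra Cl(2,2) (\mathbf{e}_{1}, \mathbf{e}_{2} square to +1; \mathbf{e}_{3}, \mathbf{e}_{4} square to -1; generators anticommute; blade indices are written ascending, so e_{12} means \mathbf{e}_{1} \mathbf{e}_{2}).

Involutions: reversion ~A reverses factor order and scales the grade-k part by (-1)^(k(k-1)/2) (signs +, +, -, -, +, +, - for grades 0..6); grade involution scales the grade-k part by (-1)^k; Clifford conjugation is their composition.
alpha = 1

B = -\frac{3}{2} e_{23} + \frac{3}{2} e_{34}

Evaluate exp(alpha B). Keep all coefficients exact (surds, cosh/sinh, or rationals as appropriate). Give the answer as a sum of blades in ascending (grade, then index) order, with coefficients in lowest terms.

B^2 term by term: the squares give (-\frac{3}{2})^2*(e_{23})^2 + (\frac{3}{2})^2*(e_{34})^2 = \frac{9}{4}*(+1) + \frac{9}{4}*(-1) = 0 (each basis 2-blade squares to minus the product of its generators' squares); cross terms between blades sharing an index anticommute and cancel. So B^2 = 0.
B^2 = 0, so the series truncates immediately: exp(alpha B) = 1 + alpha B (parabolic case).
Answer: 1 - \frac{3}{2} e_{23} + \frac{3}{2} e_{34}


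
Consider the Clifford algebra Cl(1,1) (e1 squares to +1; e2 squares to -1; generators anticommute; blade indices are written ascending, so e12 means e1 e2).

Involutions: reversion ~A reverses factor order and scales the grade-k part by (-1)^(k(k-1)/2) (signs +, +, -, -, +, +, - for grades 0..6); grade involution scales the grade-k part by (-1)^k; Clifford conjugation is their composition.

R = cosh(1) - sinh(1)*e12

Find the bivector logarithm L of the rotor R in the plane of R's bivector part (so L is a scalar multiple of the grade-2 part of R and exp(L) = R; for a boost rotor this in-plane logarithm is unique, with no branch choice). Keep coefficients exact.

The scalar part of R is cosh(1), so cosh pins the rapidity up to sign — the sign comes from the bivector part; dividing that part by sinh of the rapidity yields the plane, and the in-plane L = rapidity * plane is unique because the two sign choices cancel.
Concretely: cosh(rapidity) = cosh(1) gives rapidity = ±1, and since rapidity/sinh(rapidity) is even the sign is immaterial: L = (rapidity/sinh(rapidity)) * <R>_2 = (1/sinh(1)) * <R>_2.
Answer: -e12


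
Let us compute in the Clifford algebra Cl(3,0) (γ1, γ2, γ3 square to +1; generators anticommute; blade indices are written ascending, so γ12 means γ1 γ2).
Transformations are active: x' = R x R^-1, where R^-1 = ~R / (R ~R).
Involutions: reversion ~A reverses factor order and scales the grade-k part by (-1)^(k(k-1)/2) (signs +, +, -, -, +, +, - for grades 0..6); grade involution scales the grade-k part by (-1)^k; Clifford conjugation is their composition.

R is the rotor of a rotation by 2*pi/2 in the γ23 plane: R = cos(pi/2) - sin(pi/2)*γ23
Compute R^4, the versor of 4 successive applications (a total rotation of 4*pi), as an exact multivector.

Because a rotor carries half the rotation angle, composing 4 copies of this γ23-plane rotor multiplies the phase: 4*(pi/2) = 2*pi, hence R^4 = cos(2*pi) - sin(2*pi)*γ23.
cos(2*pi) = 1 and sin(2*pi) = 0, so R^4 = 1. The total rotation 4*pi is 2 full turns, so every vector returns to itself, yet the rotor is +1, back on the identity sheet (an even number of 2*pi turns).
Answer: 1


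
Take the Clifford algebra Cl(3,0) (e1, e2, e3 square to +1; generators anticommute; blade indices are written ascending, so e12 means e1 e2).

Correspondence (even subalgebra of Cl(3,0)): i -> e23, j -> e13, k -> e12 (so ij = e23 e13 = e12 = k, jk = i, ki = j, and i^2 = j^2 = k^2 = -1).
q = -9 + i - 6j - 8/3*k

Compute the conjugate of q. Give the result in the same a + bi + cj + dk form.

In blades: q = -9 - 8/3*e12 - 6*e13 + e23.
Quaternion conjugation is reversion on the even subalgebra: the scalar is fixed and every grade-2 blade flips sign, giving -9 + 8/3*e12 + 6*e13 - e23; translating back:
Answer: -9 - i + 6j + 8/3*k


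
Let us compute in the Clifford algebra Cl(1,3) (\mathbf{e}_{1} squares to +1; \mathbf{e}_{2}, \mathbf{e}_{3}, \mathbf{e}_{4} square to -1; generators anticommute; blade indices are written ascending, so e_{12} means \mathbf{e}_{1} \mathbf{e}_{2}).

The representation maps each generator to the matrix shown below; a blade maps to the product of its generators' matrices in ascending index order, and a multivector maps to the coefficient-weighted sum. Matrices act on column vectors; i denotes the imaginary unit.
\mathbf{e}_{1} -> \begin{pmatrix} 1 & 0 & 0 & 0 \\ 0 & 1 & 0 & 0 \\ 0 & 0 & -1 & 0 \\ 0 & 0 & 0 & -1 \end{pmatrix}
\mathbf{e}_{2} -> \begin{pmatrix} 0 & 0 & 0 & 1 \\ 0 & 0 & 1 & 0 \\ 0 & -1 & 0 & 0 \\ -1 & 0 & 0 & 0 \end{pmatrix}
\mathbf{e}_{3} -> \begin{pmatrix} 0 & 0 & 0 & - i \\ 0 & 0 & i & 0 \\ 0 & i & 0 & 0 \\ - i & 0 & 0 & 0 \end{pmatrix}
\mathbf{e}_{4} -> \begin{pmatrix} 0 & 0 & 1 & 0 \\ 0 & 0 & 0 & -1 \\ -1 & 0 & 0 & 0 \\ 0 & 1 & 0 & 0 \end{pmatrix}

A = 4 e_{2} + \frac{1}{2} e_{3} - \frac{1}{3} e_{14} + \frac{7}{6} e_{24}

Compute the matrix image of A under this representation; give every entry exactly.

Bivector images (products of the table entries): rho(e_{14}) = rho(\mathbf{e}_{1})rho(\mathbf{e}_{4}) = \begin{pmatrix} 0 & 0 & 1 & 0 \\ 0 & 0 & 0 & -1 \\ 1 & 0 & 0 & 0 \\ 0 & -1 & 0 & 0 \end{pmatrix}; rho(e_{24}) = rho(\mathbf{e}_{2})rho(\mathbf{e}_{4}) = \begin{pmatrix} 0 & 1 & 0 & 0 \\ -1 & 0 & 0 & 0 \\ 0 & 0 & 0 & 1 \\ 0 & 0 & -1 & 0 \end{pmatrix}.
M = (4)*rho(e_{2}) + (\frac{1}{2})*rho(e_{3}) + (-\frac{1}{3})*rho(e_{14}) + (\frac{7}{6})*rho(e_{24}), summed entrywise:
Answer: \begin{pmatrix} 0 & \frac{7}{6} & - \frac{1}{3} & 4 - \frac{i}{2} \\ - \frac{7}{6} & 0 & 4 + \frac{i}{2} & \frac{1}{3} \\ - \frac{1}{3} & -4 + \frac{i}{2} & 0 & \frac{7}{6} \\ -4 - \frac{i}{2} & \frac{1}{3} & - \frac{7}{6} & 0 \end{pmatrix}


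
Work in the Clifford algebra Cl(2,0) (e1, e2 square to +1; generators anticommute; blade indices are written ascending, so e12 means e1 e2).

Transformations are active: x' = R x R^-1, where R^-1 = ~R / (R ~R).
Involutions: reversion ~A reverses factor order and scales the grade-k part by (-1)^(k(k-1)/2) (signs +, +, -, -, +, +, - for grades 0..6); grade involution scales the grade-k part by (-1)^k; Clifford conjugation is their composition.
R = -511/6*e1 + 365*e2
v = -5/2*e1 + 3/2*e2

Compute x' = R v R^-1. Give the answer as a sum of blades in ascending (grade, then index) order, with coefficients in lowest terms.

~R = -511/6*e1 + 365*e2, and R ~R = 5057221/36, so R^-1 = ~R / (5057221/36).
R v = 9125/12 + 3139/4*e12
Answer: 2995/1898*e1 + 4653/1898*e2


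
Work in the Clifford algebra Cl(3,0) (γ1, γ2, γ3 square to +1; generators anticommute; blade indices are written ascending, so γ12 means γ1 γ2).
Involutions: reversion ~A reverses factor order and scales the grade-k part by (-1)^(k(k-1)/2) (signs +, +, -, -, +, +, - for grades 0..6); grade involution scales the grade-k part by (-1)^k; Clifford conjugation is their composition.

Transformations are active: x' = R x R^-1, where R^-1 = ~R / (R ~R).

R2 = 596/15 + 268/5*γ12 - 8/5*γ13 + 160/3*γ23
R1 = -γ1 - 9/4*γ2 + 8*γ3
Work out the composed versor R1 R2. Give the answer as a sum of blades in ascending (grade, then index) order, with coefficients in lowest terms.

Distribute over the terms of R1 (each basis-blade product reordered to ascending indices, repeated generators contracted through their squares):
(-γ1) R2 = -596/15*γ1 - 268/5*γ2 + 8/5*γ3 - 160/3*γ123
(-9/4*γ2) R2 = 603/5*γ1 - 447/5*γ2 - 120*γ3 - 18/5*γ123
(8*γ3) R2 = 64/5*γ1 - 1280/3*γ2 + 4768/15*γ3 + 2144/5*γ123
Summing the partial products and collecting blades:
Answer: 281/3*γ1 - 1709/3*γ2 + 2992/15*γ3 + 5578/15*γ123
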